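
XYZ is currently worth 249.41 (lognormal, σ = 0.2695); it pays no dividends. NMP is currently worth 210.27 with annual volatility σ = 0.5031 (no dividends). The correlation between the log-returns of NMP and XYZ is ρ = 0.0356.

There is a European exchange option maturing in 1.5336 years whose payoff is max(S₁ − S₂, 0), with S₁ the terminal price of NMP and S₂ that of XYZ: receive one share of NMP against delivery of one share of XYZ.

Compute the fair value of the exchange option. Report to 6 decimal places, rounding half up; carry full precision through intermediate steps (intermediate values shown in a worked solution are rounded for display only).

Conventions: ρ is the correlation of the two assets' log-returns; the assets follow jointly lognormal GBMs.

σ_eff = √(σ₁² + σ₂² − 2ρσ₁σ₂) = √(0.5031² + 0.2695² − 2·0.0356·0.5031·0.2695) = 0.562215
d₁ = (ln(S₁/S₂) + (q₂ − q₁ + σ_eff²/2)T) / (σ_eff√T) = (ln(210.27/249.41) + (0.0 − 0.0 + 0.158043)·1.5336) / 0.696240 = 0.102937
d₂ = d₁ − σ_eff√T = 0.102937 − 0.696240 = -0.593302
N(d₁) = 0.540994,  N(d₂) = 0.276489
V = S₁·e^{−q₁T}·N(d₁) − S₂·e^{−q₂T}·N(d₂) = 113.754747 − 68.959234 = 44.795513
Key observation: r never enters — measured in units of XYZ, the claim is a call on S₁/S₂ struck at 1, so only the dividend yields and σ_eff matter.

exchange price = 44.795513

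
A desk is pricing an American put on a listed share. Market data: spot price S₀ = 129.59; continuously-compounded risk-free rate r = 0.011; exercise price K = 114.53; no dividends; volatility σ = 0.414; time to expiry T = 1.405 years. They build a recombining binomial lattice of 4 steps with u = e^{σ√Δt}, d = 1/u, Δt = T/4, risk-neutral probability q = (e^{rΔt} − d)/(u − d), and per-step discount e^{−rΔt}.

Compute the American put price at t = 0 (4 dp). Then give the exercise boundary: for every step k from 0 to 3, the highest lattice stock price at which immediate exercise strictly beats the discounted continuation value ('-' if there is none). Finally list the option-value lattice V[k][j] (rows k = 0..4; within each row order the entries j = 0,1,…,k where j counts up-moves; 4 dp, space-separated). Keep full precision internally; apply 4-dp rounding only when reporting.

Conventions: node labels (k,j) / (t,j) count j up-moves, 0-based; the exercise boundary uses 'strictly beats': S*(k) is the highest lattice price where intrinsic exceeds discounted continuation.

price = 16.6451
boundary = - - - 62.0715
tree:
16.6451
25.4465 5.8909
37.5420 10.6895 0.0000
52.4585 19.3969 0.0000 0.0000
65.9639 35.1973 0.0000 0.0000 0.0000

params: Δt=0.35125 u=1.27808 d=0.78242 q=0.44678 e^(-rΔt)=0.99614
t_4 payoffs: 65.9639 35.1973 0.0000 0.0000 0.0000
t_3: node(3,0) S=62.0715 payoff=52.4585 vs cont=52.0168 → 52.4585 [stop]  node(3,1) S=101.3939 payoff=13.1361 vs cont=19.3969 → 19.3969 [wait]  node(3,2) S=165.6270 payoff=0.0000 vs cont=0.0000 → 0.0000 [wait]  node(3,3) S=270.5518 payoff=0.0000 vs cont=0.0000 → 0.0000 [wait]  ⇒ S*(3)=62.0715
t_2: node(2,0) S=79.3327 payoff=35.1973 vs cont=37.5420 → 37.5420 [wait]  node(2,1) S=129.5900 payoff=0.0000 vs cont=10.6895 → 10.6895 [wait]  node(2,2) S=211.6854 payoff=0.0000 vs cont=0.0000 → 0.0000 [wait]  ⇒ S*(2)=-
t_1: node(1,0) S=101.3939 payoff=13.1361 vs cont=25.4465 → 25.4465 [wait]  node(1,1) S=165.6270 payoff=0.0000 vs cont=5.8909 → 5.8909 [wait]  ⇒ S*(1)=-
t_0: node(0,0) S=129.5900 payoff=0.0000 vs cont=16.6451 → 16.6451 [wait]  ⇒ S*(0)=-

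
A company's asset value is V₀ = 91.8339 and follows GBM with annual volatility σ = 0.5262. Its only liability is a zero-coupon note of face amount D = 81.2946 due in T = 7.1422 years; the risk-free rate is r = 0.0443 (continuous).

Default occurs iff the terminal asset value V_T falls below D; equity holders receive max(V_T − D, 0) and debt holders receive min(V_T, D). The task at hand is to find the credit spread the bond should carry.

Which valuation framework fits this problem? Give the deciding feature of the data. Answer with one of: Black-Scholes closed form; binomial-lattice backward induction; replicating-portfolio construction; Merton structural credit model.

framework: Merton structural credit model

Key observation: assets follow a GBM and default happens iff V_T < 81.2946; valuing claims on that split (equity as a call, risky debt as the residual) is the structural model's definition.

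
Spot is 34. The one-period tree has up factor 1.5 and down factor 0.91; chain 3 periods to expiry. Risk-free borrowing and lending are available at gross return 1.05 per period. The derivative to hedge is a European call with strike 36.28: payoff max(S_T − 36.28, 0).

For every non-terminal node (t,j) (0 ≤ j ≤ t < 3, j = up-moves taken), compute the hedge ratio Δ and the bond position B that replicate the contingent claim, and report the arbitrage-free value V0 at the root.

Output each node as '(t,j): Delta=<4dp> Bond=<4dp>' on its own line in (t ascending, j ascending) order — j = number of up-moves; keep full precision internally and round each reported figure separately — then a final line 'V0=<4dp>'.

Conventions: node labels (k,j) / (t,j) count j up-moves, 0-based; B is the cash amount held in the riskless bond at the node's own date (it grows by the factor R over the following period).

(0,0): Delta=0.7196 Bond=-17.7227
(1,0): Delta=0.5759 Bond=-14.1605
(1,1): Delta=1.0000 Bond=-32.9070
(2,0): Delta=0.3584 Bond=-8.7447
(2,1): Delta=1.0000 Bond=-34.5524
(2,2): Delta=1.0000 Bond=-34.5524
V0=6.7452

Under the risk-neutral measure, an up-move has probability p* = (R−d)/(u−d) = 0.2373 and values discount at R = 1.05.
Payoffs at expiry: V(3,0)=0.0000, V(3,1)=5.9531, V(3,2)=33.3350, V(3,3)=78.4700
Node (2,0) S=28.1554: V=(p*·5.9531+(1−p*)·0.0000)/1.05=1.3453; Δ=(5.9531−0.0000)/(42.2331−25.6214)=0.3584; B=V−Δ·S=-8.7447
Node (2,1) S=46.4100: V=(p*·33.3350+(1−p*)·5.9531)/1.05=11.8576; Δ=(33.3350−5.9531)/(69.6150−42.2331)=1.0000; B=V−Δ·S=-34.5524
Node (2,2) S=76.5000: V=(p*·78.4700+(1−p*)·33.3350)/1.05=41.9476; Δ=(78.4700−33.3350)/(114.7500−69.6150)=1.0000; B=V−Δ·S=-34.5524
Node (1,0) S=30.9400: V=(p*·11.8576+(1−p*)·1.3453)/1.05=3.6569; Δ=(11.8576−1.3453)/(46.4100−28.1554)=0.5759; B=V−Δ·S=-14.1605
Node (1,1) S=51.0000: V=(p*·41.9476+(1−p*)·11.8576)/1.05=18.0930; Δ=(41.9476−11.8576)/(76.5000−46.4100)=1.0000; B=V−Δ·S=-32.9070
Node (0,0) S=34.0000: V=(p*·18.0930+(1−p*)·3.6569)/1.05=6.7452; Δ=(18.0930−3.6569)/(51.0000−30.9400)=0.7196; B=V−Δ·S=-17.7227
Sanity check at the root: Δ(0,0)·S0 + B(0,0) reproduces V0 = 6.7452.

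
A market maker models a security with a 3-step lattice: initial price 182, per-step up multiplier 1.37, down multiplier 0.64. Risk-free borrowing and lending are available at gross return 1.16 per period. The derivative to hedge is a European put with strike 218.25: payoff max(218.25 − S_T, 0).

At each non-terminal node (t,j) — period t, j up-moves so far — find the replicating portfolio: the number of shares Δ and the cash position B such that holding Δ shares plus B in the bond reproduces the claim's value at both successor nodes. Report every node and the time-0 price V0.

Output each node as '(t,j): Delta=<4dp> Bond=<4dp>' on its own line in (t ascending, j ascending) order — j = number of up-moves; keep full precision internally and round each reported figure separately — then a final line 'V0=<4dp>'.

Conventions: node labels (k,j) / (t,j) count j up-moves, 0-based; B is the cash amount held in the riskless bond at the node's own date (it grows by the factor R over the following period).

No-arbitrage ⇒ martingale measure with p* = (R−d)/(u−d) = 0.7123.
Terminal payoffs: V(3,0)=170.5398, V(3,1)=116.1203, V(3,2)=0.0000, V(3,3)=0.0000
(2,0): S=74.5472. Δ = (V_up−V_dn)/(S_up−S_dn) = (116.1203−170.5398)/(102.1297−47.7102) = -1.0000. V = [p*·116.1203 + (1−p*)·170.5398]/1.16 = 113.5994. B = V − Δ·S = 188.1466.
(2,1): S=159.5776. Δ = (V_up−V_dn)/(S_up−S_dn) = (0.0000−116.1203)/(218.6213−102.1297) = -0.9968. V = [p*·0.0000 + (1−p*)·116.1203]/1.16 = 28.7970. B = V − Δ·S = 187.8659.
(2,2): S=341.5958. Δ = (V_up−V_dn)/(S_up−S_dn) = (0.0000−0.0000)/(467.9862−218.6213) = 0.0000. V = [p*·0.0000 + (1−p*)·0.0000]/1.16 = 0.0000. B = V − Δ·S = 0.0000.
(1,0): S=116.4800. Δ = (V_up−V_dn)/(S_up−S_dn) = (28.7970−113.5994)/(159.5776−74.5472) = -0.9973. V = [p*·28.7970 + (1−p*)·113.5994]/1.16 = 45.8553. B = V − Δ·S = 162.0230.
(1,1): S=249.3400. Δ = (V_up−V_dn)/(S_up−S_dn) = (0.0000−28.7970)/(341.5958−159.5776) = -0.1582. V = [p*·0.0000 + (1−p*)·28.7970]/1.16 = 7.1414. B = V − Δ·S = 46.5893.
(0,0): S=182.0000. Δ = (V_up−V_dn)/(S_up−S_dn) = (7.1414−45.8553)/(249.3400−116.4800) = -0.2914. V = [p*·7.1414 + (1−p*)·45.8553]/1.16 = 15.7572. B = V − Δ·S = 68.7899.
Sanity check at the root: Δ(0,0)·S0 + B(0,0) reproduces V0 = 15.7572.

(0,0): Delta=-0.2914 Bond=68.7899
(1,0): Delta=-0.9973 Bond=162.0230
(1,1): Delta=-0.1582 Bond=46.5893
(2,0): Delta=-1.0000 Bond=188.1466
(2,1): Delta=-0.9968 Bond=187.8659
(2,2): Delta=0.0000 Bond=0.0000
V0=15.7572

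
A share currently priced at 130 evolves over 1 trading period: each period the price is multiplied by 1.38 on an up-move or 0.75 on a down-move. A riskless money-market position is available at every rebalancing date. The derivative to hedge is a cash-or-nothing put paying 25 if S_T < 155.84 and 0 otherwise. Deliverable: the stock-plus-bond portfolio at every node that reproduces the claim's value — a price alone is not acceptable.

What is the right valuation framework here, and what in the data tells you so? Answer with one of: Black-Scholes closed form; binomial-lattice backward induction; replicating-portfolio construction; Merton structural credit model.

Key observation: the deliverable is the dynamic trading strategy on the 1-step tree (spot 130, moves 1.38 and 0.75), so the valuation must go through the node-by-node replicating-portfolio solve.

framework: replicating-portfolio construction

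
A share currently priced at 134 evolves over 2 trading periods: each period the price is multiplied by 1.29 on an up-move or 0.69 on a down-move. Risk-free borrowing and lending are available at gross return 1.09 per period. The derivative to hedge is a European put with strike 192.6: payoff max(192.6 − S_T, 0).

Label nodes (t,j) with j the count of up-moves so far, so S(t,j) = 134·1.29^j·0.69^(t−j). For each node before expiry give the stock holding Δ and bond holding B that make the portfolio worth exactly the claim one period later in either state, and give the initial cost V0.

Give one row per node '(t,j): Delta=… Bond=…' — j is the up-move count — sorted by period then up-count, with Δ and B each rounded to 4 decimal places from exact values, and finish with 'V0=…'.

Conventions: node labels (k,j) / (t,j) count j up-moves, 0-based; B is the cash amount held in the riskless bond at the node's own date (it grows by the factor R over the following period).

Arbitrage-free pricing uses the up-move probability p* = (R−d)/(u−d) = 0.6667, discounting each step at R = 1.09.
Terminal payoffs: V(2,0)=128.8026, V(2,1)=73.3266, V(2,2)=0.0000
(1,0): S=92.4600. Δ = (V_up−V_dn)/(S_up−S_dn) = (73.3266−128.8026)/(119.2734−63.7974) = -1.0000. V = [p*·73.3266 + (1−p*)·128.8026]/1.09 = 84.2372. B = V − Δ·S = 176.6972.
(1,1): S=172.8600. Δ = (V_up−V_dn)/(S_up−S_dn) = (0.0000−73.3266)/(222.9894−119.2734) = -0.7070. V = [p*·0.0000 + (1−p*)·73.3266]/1.09 = 22.4240. B = V − Δ·S = 144.6350.
(0,0): S=134.0000. Δ = (V_up−V_dn)/(S_up−S_dn) = (22.4240−84.2372)/(172.8600−92.4600) = -0.7688. V = [p*·22.4240 + (1−p*)·84.2372]/1.09 = 39.4756. B = V − Δ·S = 142.4977.
Check: Δ(0,0)·S0 + B(0,0) = 39.4756 = V0.

(0,0): Delta=-0.7688 Bond=142.4977
(1,0): Delta=-1.0000 Bond=176.6972
(1,1): Delta=-0.7070 Bond=144.6350
V0=39.4756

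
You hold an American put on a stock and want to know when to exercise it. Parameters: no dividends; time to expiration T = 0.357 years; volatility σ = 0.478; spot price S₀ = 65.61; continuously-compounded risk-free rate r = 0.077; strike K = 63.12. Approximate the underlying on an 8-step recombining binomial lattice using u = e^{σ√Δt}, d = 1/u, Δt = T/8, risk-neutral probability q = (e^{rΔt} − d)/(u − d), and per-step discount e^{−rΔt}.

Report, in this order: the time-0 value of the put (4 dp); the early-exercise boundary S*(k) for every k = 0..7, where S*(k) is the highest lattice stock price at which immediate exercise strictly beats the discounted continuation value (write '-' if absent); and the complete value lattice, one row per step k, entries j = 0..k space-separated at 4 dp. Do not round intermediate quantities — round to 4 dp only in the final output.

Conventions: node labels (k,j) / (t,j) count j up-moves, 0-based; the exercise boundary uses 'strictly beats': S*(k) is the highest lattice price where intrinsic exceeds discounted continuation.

price = 5.4533
boundary = - - - - 43.8084 48.4630 43.8084 48.4630
tree:
5.4533
7.8766 2.9873
11.0287 4.6744 1.2648
14.8961 7.1095 2.1907 0.3168
19.3116 10.4375 3.7202 0.6256 0.0000
23.5192 14.6570 6.1502 1.2352 0.0000 0.0000
27.3227 19.3116 9.7833 2.4388 0.0000 0.0000 0.0000
30.7608 23.5192 14.6570 4.8154 0.0000 0.0000 0.0000 0.0000
33.8688 27.3227 19.3116 9.5078 0.0000 0.0000 0.0000 0.0000 0.0000

params: Δt=0.04462 u=1.10625 d=0.90395 q=0.49179 e^(-rΔt)=0.99657
t_8 payoffs: 33.8688 27.3227 19.3116 9.5078 0.0000 0.0000 0.0000 0.0000 0.0000
t_7: node(7,0) S=32.3592 payoff=30.7608 vs cont=30.5443 → 30.7608 [stop]  node(7,1) S=39.6008 payoff=23.5192 vs cont=23.3027 → 23.5192 [stop]  node(7,2) S=48.4630 payoff=14.6570 vs cont=14.4405 → 14.6570 [stop]  node(7,3) S=59.3085 payoff=3.8115 vs cont=4.8154 → 4.8154 [wait]  node(7,4) S=72.5810 payoff=0.0000 vs cont=0.0000 → 0.0000 [wait]  node(7,5) S=88.8239 payoff=0.0000 vs cont=0.0000 → 0.0000 [wait]  node(7,6) S=108.7016 payoff=0.0000 vs cont=0.0000 → 0.0000 [wait]  node(7,7) S=133.0278 payoff=0.0000 vs cont=0.0000 → 0.0000 [wait]  ⇒ S*(7)=48.4630
t_6: node(6,0) S=35.7973 payoff=27.3227 vs cont=27.1061 → 27.3227 [stop]  node(6,1) S=43.8084 payoff=19.3116 vs cont=19.0951 → 19.3116 [stop]  node(6,2) S=53.6122 payoff=9.5078 vs cont=9.7833 → 9.7833 [wait]  node(6,3) S=65.6100 payoff=0.0000 vs cont=2.4388 → 2.4388 [wait]  node(6,4) S=80.2928 payoff=0.0000 vs cont=0.0000 → 0.0000 [wait]  node(6,5) S=98.2614 payoff=0.0000 vs cont=0.0000 → 0.0000 [wait]  node(6,6) S=120.2512 payoff=0.0000 vs cont=0.0000 → 0.0000 [wait]  ⇒ S*(6)=43.8084
t_5: node(5,0) S=39.6008 payoff=23.5192 vs cont=23.3027 → 23.5192 [stop]  node(5,1) S=48.4630 payoff=14.6570 vs cont=14.5755 → 14.6570 [stop]  node(5,2) S=59.3085 payoff=3.8115 vs cont=6.1502 → 6.1502 [wait]  node(5,3) S=72.5810 payoff=0.0000 vs cont=1.2352 → 1.2352 [wait]  node(5,4) S=88.8239 payoff=0.0000 vs cont=0.0000 → 0.0000 [wait]  node(5,5) S=108.7016 payoff=0.0000 vs cont=0.0000 → 0.0000 [wait]  ⇒ S*(5)=48.4630
t_4: node(4,0) S=43.8084 payoff=19.3116 vs cont=19.0951 → 19.3116 [stop]  node(4,1) S=53.6122 payoff=9.5078 vs cont=10.4375 → 10.4375 [wait]  node(4,2) S=65.6100 payoff=0.0000 vs cont=3.7202 → 3.7202 [wait]  node(4,3) S=80.2928 payoff=0.0000 vs cont=0.6256 → 0.6256 [wait]  node(4,4) S=98.2614 payoff=0.0000 vs cont=0.0000 → 0.0000 [wait]  ⇒ S*(4)=43.8084
t_3: node(3,0) S=48.4630 payoff=14.6570 vs cont=14.8961 → 14.8961 [wait]  node(3,1) S=59.3085 payoff=3.8115 vs cont=7.1095 → 7.1095 [wait]  node(3,2) S=72.5810 payoff=0.0000 vs cont=2.1907 → 2.1907 [wait]  node(3,3) S=88.8239 payoff=0.0000 vs cont=0.3168 → 0.3168 [wait]  ⇒ S*(3)=-
t_2: node(2,0) S=53.6122 payoff=9.5078 vs cont=11.0287 → 11.0287 [wait]  node(2,1) S=65.6100 payoff=0.0000 vs cont=4.6744 → 4.6744 [wait]  node(2,2) S=80.2928 payoff=0.0000 vs cont=1.2648 → 1.2648 [wait]  ⇒ S*(2)=-
t_1: node(1,0) S=59.3085 payoff=3.8115 vs cont=7.8766 → 7.8766 [wait]  node(1,1) S=72.5810 payoff=0.0000 vs cont=2.9873 → 2.9873 [wait]  ⇒ S*(1)=-
t_0: node(0,0) S=65.6100 payoff=0.0000 vs cont=5.4533 → 5.4533 [wait]  ⇒ S*(0)=-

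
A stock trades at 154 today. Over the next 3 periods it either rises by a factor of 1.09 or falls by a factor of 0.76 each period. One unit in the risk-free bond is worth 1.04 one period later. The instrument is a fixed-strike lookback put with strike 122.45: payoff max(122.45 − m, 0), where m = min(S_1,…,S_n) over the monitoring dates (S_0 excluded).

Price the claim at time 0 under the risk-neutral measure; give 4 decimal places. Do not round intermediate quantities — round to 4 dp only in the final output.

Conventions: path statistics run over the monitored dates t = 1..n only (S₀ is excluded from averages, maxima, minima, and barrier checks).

With p* = (R−d)/(u−d) = 0.8485, sum probability × payoff across the paths and divide by R^3.
Enumerate all 2^3 = 8 price paths (U = up ×1.09, D = down ×0.76); each path with k up-moves has probability p*^k·(1−p*)^(3−k).
DDD: m=67.6023, payoff=54.8477, prob=0.003478
UDD: m=96.9559, payoff=25.4941, prob=0.019479
DUD: m=96.9559, payoff=25.4941, prob=0.019479
UUD: m=139.0552, payoff=0.0000, prob=0.109080
DDU: m=88.9504, payoff=33.4996, prob=0.019479
UDU: m=127.5736, payoff=0.0000, prob=0.109080
DUU: m=117.0400, payoff=5.4100, prob=0.109080
UUU: m=167.8600, payoff=0.0000, prob=0.610847
Price = Σ prob·payoff / R^3 = 2.426596 / 1.124864 = 2.1572

price = 2.1572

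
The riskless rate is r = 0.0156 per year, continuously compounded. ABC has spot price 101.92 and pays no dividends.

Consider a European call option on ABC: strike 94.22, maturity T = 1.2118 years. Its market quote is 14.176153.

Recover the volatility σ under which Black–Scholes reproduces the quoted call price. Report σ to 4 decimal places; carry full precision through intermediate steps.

At σ = 0.2028 the Black–Scholes value reproduces the quote:
σ√T = 0.2028·√1.2118 = 0.223246
d₁ = (ln(S/K) + (r+σ²/2)T) / (σ√T) = (ln(101.92/94.22) + (0.0156+0.2028²/2)·1.2118) / 0.223246 = (0.078556 + 0.043823) / 0.223246 = 0.548181
d₂ = d₁ − σ√T = 0.548181 − 0.223246 = 0.324935
e^{−rT} = 0.981273
N(d₁) = 0.708216,  N(d₂) = 0.627385
V = S·N(d₁) − K·e^{−rT}·N(d₂) = 72.181396 − 58.005243 = 14.176153 (equal to the quote); since ∂V/∂σ > 0 for all σ, the implied volatility is unique

sigma = 0.2028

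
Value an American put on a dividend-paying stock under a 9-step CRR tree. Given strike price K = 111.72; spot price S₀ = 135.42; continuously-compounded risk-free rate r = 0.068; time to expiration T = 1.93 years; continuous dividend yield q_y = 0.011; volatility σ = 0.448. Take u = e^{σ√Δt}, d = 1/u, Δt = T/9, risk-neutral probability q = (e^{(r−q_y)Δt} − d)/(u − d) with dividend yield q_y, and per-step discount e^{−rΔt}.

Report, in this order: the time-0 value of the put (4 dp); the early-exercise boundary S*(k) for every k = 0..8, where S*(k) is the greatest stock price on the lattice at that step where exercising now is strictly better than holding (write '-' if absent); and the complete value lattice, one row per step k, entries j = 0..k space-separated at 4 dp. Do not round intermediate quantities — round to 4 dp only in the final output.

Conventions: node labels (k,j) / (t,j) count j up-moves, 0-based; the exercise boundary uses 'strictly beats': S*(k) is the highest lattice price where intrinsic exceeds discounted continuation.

price = 14.7162
boundary = - - - - 59.0591 47.9941 59.0591 72.6752 89.4303
tree:
14.7162
21.1647 8.1196
29.6238 12.5682 3.5063
40.1941 18.9798 5.9459 0.9472
52.6609 27.8019 9.9194 1.7851 0.0604
63.7259 39.1990 16.1980 3.3610 0.1173 0.0000
72.7178 52.6609 25.6883 6.3217 0.2279 0.0000 0.0000
80.0250 63.7259 39.0448 11.8774 0.4428 0.0000 0.0000 0.0000
85.9632 72.7178 52.6609 22.2897 0.8603 0.0000 0.0000 0.0000 0.0000
90.7889 80.0250 63.7259 39.0448 1.6716 0.0000 0.0000 0.0000 0.0000 0.0000

Δt=0.21444  u=1.23055  d=0.81265  q=0.47775  discount=0.98552
step 9 (expiry): payoffs max(K−S,0) = 90.7889 80.0250 63.7259 39.0448 1.6716 0.0000 0.0000 0.0000 0.0000 0.0000
step 8: (k=8,j=0): S=25.7568, K−S=85.9632, hold=84.4066 ⇒ V=85.9632 exercise | (k=8,j=1): S=39.0022, K−S=72.7178, hold=71.1924 ⇒ V=72.7178 exercise | (k=8,j=2): S=59.0591, K−S=52.6609, hold=51.1827 ⇒ V=52.6609 exercise | (k=8,j=3): S=89.4303, K−S=22.2897, hold=20.8831 ⇒ V=22.2897 exercise | (k=8,j=4): S=135.4200, K−S=0.0000, hold=0.8603 ⇒ V=0.8603 continue | (k=8,j=5): S=205.0599, K−S=0.0000, hold=0.0000 ⇒ V=0.0000 continue | (k=8,j=6): S=310.5122, K−S=0.0000, hold=0.0000 ⇒ V=0.0000 continue | (k=8,j=7): S=470.1934, K−S=0.0000, hold=0.0000 ⇒ V=0.0000 continue | (k=8,j=8): S=711.9908, K−S=0.0000, hold=0.0000 ⇒ V=0.0000 continue  boundary S*=89.4303
step 7: (k=7,j=0): S=31.6950, K−S=80.0250, hold=78.4824 ⇒ V=80.0250 exercise | (k=7,j=1): S=47.9941, K−S=63.7259, hold=62.2217 ⇒ V=63.7259 exercise | (k=7,j=2): S=72.6752, K−S=39.0448, hold=37.5988 ⇒ V=39.0448 exercise | (k=7,j=3): S=110.0484, K−S=1.6716, hold=11.8774 ⇒ V=11.8774 continue | (k=7,j=4): S=166.6410, K−S=0.0000, hold=0.4428 ⇒ V=0.4428 continue | (k=7,j=5): S=252.3363, K−S=0.0000, hold=0.0000 ⇒ V=0.0000 continue | (k=7,j=6): S=382.1005, K−S=0.0000, hold=0.0000 ⇒ V=0.0000 continue | (k=7,j=7): S=578.5960, K−S=0.0000, hold=0.0000 ⇒ V=0.0000 continue  boundary S*=72.6752
step 6: (k=6,j=0): S=39.0022, K−S=72.7178, hold=71.1924 ⇒ V=72.7178 exercise | (k=6,j=1): S=59.0591, K−S=52.6609, hold=51.1827 ⇒ V=52.6609 exercise | (k=6,j=2): S=89.4303, K−S=22.2897, hold=25.6883 ⇒ V=25.6883 continue | (k=6,j=3): S=135.4200, K−S=0.0000, hold=6.3217 ⇒ V=6.3217 continue | (k=6,j=4): S=205.0599, K−S=0.0000, hold=0.2279 ⇒ V=0.2279 continue | (k=6,j=5): S=310.5122, K−S=0.0000, hold=0.0000 ⇒ V=0.0000 continue | (k=6,j=6): S=470.1934, K−S=0.0000, hold=0.0000 ⇒ V=0.0000 continue  boundary S*=59.0591
step 5: (k=5,j=0): S=47.9941, K−S=63.7259, hold=62.2217 ⇒ V=63.7259 exercise | (k=5,j=1): S=72.6752, K−S=39.0448, hold=39.1990 ⇒ V=39.1990 continue | (k=5,j=2): S=110.0484, K−S=1.6716, hold=16.1980 ⇒ V=16.1980 continue | (k=5,j=3): S=166.6410, K−S=0.0000, hold=3.3610 ⇒ V=3.3610 continue | (k=5,j=4): S=252.3363, K−S=0.0000, hold=0.1173 ⇒ V=0.1173 continue | (k=5,j=5): S=382.1005, K−S=0.0000, hold=0.0000 ⇒ V=0.0000 continue  boundary S*=47.9941
step 4: (k=4,j=0): S=59.0591, K−S=52.6609, hold=51.2553 ⇒ V=52.6609 exercise | (k=4,j=1): S=89.4303, K−S=22.2897, hold=27.8019 ⇒ V=27.8019 continue | (k=4,j=2): S=135.4200, K−S=0.0000, hold=9.9194 ⇒ V=9.9194 continue | (k=4,j=3): S=205.0599, K−S=0.0000, hold=1.7851 ⇒ V=1.7851 continue | (k=4,j=4): S=310.5122, K−S=0.0000, hold=0.0604 ⇒ V=0.0604 continue  boundary S*=59.0591
step 3: (k=3,j=0): S=72.6752, K−S=39.0448, hold=40.1941 ⇒ V=40.1941 continue | (k=3,j=1): S=110.0484, K−S=1.6716, hold=18.9798 ⇒ V=18.9798 continue | (k=3,j=2): S=166.6410, K−S=0.0000, hold=5.9459 ⇒ V=5.9459 continue | (k=3,j=3): S=252.3363, K−S=0.0000, hold=0.9472 ⇒ V=0.9472 continue  boundary S*=-
step 2: (k=2,j=0): S=89.4303, K−S=22.2897, hold=29.6238 ⇒ V=29.6238 continue | (k=2,j=1): S=135.4200, K−S=0.0000, hold=12.5682 ⇒ V=12.5682 continue | (k=2,j=2): S=205.0599, K−S=0.0000, hold=3.5063 ⇒ V=3.5063 continue  boundary S*=-
step 1: (k=1,j=0): S=110.0484, K−S=1.6716, hold=21.1647 ⇒ V=21.1647 continue | (k=1,j=1): S=166.6410, K−S=0.0000, hold=8.1196 ⇒ V=8.1196 continue  boundary S*=-
step 0: (k=0,j=0): S=135.4200, K−S=0.0000, hold=14.7162 ⇒ V=14.7162 continue  boundary S*=-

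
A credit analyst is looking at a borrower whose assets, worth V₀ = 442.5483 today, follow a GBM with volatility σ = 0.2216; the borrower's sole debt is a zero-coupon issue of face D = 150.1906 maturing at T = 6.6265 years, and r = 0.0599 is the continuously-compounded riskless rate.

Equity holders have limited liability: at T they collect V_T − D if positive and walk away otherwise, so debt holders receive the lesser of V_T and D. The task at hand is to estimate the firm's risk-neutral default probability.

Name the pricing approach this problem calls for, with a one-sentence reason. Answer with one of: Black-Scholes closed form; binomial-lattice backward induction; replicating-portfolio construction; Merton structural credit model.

framework: Merton structural credit model

Key observation: the data describe a firm's assets (V₀ = 442.5483, GBM) and a single zero-coupon debt of face 150.1906, so credit quantities follow from equity-as-call in the structural model.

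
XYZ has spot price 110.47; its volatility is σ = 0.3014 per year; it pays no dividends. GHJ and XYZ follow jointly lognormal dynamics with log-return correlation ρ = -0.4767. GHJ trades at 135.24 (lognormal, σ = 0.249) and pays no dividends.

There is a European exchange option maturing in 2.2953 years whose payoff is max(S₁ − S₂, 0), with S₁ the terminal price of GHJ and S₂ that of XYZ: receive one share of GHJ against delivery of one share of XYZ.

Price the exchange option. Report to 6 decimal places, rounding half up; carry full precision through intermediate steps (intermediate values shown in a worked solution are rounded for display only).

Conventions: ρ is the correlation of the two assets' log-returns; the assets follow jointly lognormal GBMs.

exchange price = 48.115326

σ_eff = √(σ₁² + σ₂² − 2ρσ₁σ₂) = √(0.249² + 0.3014² − 2·-0.4767·0.249·0.3014) = 0.473703
d₁ = (ln(S₁/S₂) + (q₂ − q₁ + σ_eff²/2)T) / (σ_eff√T) = (ln(135.24/110.47) + (0.0 − 0.0 + 0.112197)·2.2953) / 0.717671 = 0.640729
d₂ = d₁ − σ_eff√T = 0.640729 − 0.717671 = -0.076942
N(d₁) = 0.739151,  N(d₂) = 0.469335
V = S₁·e^{−q₁T}·N(d₁) − S₂·e^{−q₂T}·N(d₂) = 99.962743 − 51.847417 = 48.115326
Key observation: no risk-free rate is needed — with the second asset as numeraire the exchange option is a call on the ratio S₁/S₂, and r cancels out of the value.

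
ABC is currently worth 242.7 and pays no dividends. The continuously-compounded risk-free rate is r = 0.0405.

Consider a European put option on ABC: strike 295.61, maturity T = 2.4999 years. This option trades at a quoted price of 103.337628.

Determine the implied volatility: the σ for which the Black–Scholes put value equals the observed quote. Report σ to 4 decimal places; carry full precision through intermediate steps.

At σ = 0.5839 the Black–Scholes value reproduces the quote:
σ√T = 0.5839·√2.4999 = 0.923208
d₁ = (ln(S/K) + (r+σ²/2)T) / (σ√T) = (ln(242.7/295.61) + (0.0405+0.5839²/2)·2.4999) / 0.923208 = (-0.197215 + 0.527403) / 0.923208 = 0.357653
d₂ = d₁ − σ√T = 0.357653 − 0.923208 = -0.565556
e^{−rT} = 0.903711
N(−d₁) = 0.360302,  N(−d₂) = 0.714152
V = K·e^{−rT}·N(−d₂) − S·N(−d₁) = 190.782830 − 87.445203 = 103.337628 (the quoted price), and the Black–Scholes price is strictly increasing in σ, so σ is unique

sigma = 0.5839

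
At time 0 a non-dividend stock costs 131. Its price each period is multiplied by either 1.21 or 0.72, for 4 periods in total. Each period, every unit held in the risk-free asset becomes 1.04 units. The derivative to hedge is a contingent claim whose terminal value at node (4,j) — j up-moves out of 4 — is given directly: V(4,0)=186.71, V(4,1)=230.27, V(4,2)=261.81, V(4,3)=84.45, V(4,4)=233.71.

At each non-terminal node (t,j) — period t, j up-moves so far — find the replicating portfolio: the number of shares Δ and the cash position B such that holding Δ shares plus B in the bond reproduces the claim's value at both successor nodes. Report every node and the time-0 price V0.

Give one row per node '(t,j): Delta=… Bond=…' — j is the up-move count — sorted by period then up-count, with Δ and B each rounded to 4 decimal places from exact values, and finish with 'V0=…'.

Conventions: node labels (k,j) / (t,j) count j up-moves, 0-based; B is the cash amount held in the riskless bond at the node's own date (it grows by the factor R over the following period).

Under the risk-neutral measure, an up-move has probability p* = (R−d)/(u−d) = 0.6531 and values discount at R = 1.04.
At maturity the claim pays: V(4,0)=186.7100, V(4,1)=230.2700, V(4,2)=261.8100, V(4,3)=84.4500, V(4,4)=233.7100
(3,0): S=48.8955. Δ = (V_up−V_dn)/(S_up−S_dn) = (230.2700−186.7100)/(59.1635−35.2048) = 1.8181. V = [p*·230.2700 + (1−p*)·186.7100]/1.04 = 206.8821. B = V − Δ·S = 117.9841.
(3,1): S=82.1716. Δ = (V_up−V_dn)/(S_up−S_dn) = (261.8100−230.2700)/(99.4276−59.1635) = 0.7833. V = [p*·261.8100 + (1−p*)·230.2700]/1.04 = 241.2188. B = V − Δ·S = 176.8515.
(3,2): S=138.0939. Δ = (V_up−V_dn)/(S_up−S_dn) = (84.4500−261.8100)/(167.0936−99.4276) = -2.6211. V = [p*·84.4500 + (1−p*)·261.8100]/1.04 = 140.3683. B = V − Δ·S = 502.3275.
(3,3): S=232.0745. Δ = (V_up−V_dn)/(S_up−S_dn) = (233.7100−84.4500)/(280.8101−167.0936) = 1.3126. V = [p*·233.7100 + (1−p*)·84.4500]/1.04 = 174.9288. B = V − Δ·S = -129.6835.
(2,0): S=67.9104. Δ = (V_up−V_dn)/(S_up−S_dn) = (241.2188−206.8821)/(82.1716−48.8955) = 1.0319. V = [p*·241.2188 + (1−p*)·206.8821]/1.04 = 220.4866. B = V − Δ·S = 150.4116.
(2,1): S=114.1272. Δ = (V_up−V_dn)/(S_up−S_dn) = (140.3683−241.2188)/(138.0939−82.1716) = -1.8034. V = [p*·140.3683 + (1−p*)·241.2188]/1.04 = 168.6128. B = V − Δ·S = 374.4300.
(2,2): S=191.7971. Δ = (V_up−V_dn)/(S_up−S_dn) = (174.9288−140.3683)/(232.0745−138.0939) = 0.3677. V = [p*·174.9288 + (1−p*)·140.3683]/1.04 = 156.6715. B = V − Δ·S = 86.1400.
(1,0): S=94.3200. Δ = (V_up−V_dn)/(S_up−S_dn) = (168.6128−220.4866)/(114.1272−67.9104) = -1.1224. V = [p*·168.6128 + (1−p*)·220.4866]/1.04 = 179.4325. B = V − Δ·S = 285.2975.
(1,1): S=158.5100. Δ = (V_up−V_dn)/(S_up−S_dn) = (156.6715−168.6128)/(191.7971−114.1272) = -0.1537. V = [p*·156.6715 + (1−p*)·168.6128]/1.04 = 154.6292. B = V − Δ·S = 178.9991.
(0,0): S=131.0000. Δ = (V_up−V_dn)/(S_up−S_dn) = (154.6292−179.4325)/(158.5100−94.3200) = -0.3864. V = [p*·154.6292 + (1−p*)·179.4325]/1.04 = 156.9562. B = V − Δ·S = 207.5751.
Verification: the root portfolio costs Δ(0,0)·S0 + B(0,0) = 156.9562, matching V0.

(0,0): Delta=-0.3864 Bond=207.5751
(1,0): Delta=-1.1224 Bond=285.2975
(1,1): Delta=-0.1537 Bond=178.9991
(2,0): Delta=1.0319 Bond=150.4116
(2,1): Delta=-1.8034 Bond=374.4300
(2,2): Delta=0.3677 Bond=86.1400
(3,0): Delta=1.8181 Bond=117.9841
(3,1): Delta=0.7833 Bond=176.8515
(3,2): Delta=-2.6211 Bond=502.3275
(3,3): Delta=1.3126 Bond=-129.6835
V0=156.9562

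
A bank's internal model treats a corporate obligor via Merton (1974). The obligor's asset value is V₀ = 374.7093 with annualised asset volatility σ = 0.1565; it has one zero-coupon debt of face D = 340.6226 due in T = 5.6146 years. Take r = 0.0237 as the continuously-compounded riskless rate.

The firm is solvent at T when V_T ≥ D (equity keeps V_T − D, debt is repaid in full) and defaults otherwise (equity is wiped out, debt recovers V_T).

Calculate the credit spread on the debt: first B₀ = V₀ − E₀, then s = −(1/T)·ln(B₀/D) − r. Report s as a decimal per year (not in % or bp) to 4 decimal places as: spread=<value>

spread=0.0125

Equity is a call on the firm's assets struck at D = 340.6226:
d₁ = [ln(V₀/D) + (r + σ²/2)T] / (σ√T)
   = [ln(374.7093/340.6226) + (0.0237 + 0.5·0.1565²)·5.6146] / (0.1565·√5.6146)
   = [0.095375 + 0.201823] / 0.370829 = 0.801443
d₂ = d₁ − σ√T = 0.801443 − 0.370829 = 0.430614
N(d₁) = 0.788563,  N(d₂) = 0.666626,  e^(−rT) = 0.875407
E₀ = V₀·N(d₁) − D·e^(−rT)·N(d₂)
   = 374.7093·0.788563 − 340.6226·0.875407·0.666626 = 96.704943
B₀ = V₀ − E₀ = 374.7093 − 96.704943 = 278.004357
spread = −(1/T)·ln(B₀/D) − r = −(1/5.6146)·ln(278.004357/340.6226) − 0.0237 = 0.01248038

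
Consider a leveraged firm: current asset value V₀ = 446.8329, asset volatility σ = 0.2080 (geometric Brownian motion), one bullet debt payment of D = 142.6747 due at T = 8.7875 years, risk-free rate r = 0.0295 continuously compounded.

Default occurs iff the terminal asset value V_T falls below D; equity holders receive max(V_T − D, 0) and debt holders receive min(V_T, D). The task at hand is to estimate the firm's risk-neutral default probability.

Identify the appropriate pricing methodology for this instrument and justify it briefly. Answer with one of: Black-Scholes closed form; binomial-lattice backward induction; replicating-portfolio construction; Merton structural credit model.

framework: Merton structural credit model

Key observation: a levered firm with one bullet debt due at 8.7875 years is the canonical structural-credit setup: equity is a call on the firm's assets struck at the face value.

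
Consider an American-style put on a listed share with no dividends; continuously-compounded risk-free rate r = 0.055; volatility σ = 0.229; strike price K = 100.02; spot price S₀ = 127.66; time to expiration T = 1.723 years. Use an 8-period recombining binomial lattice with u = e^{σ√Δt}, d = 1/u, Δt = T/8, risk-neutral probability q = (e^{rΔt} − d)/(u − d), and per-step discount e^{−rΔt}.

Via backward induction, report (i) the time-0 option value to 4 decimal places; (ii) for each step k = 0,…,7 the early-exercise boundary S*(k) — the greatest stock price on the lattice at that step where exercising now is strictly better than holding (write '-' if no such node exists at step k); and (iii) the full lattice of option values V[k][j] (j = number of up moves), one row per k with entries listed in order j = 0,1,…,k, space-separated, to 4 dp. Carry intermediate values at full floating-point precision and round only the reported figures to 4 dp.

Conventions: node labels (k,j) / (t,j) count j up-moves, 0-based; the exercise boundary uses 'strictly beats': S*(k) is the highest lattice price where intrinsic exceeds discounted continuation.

Δt=0.21538  u=1.11213  d=0.89918  q=0.52941  discount=0.98822
step 8 (expiry): payoffs max(K−S,0) = 45.4673 32.5477 16.5683 0.0000 0.0000 0.0000 0.0000 0.0000 0.0000
step 7: (k=7,j=0): S=60.6696, K−S=39.3504, hold=38.1726 ⇒ V=39.3504 exercise | (k=7,j=1): S=75.0379, K−S=24.9821, hold=23.8043 ⇒ V=24.9821 exercise | (k=7,j=2): S=92.8090, K−S=7.2110, hold=7.7050 ⇒ V=7.7050 continue | (k=7,j=3): S=114.7889, K−S=0.0000, hold=0.0000 ⇒ V=0.0000 continue | (k=7,j=4): S=141.9743, K−S=0.0000, hold=0.0000 ⇒ V=0.0000 continue | (k=7,j=5): S=175.5979, K−S=0.0000, hold=0.0000 ⇒ V=0.0000 continue | (k=7,j=6): S=217.1847, K−S=0.0000, hold=0.0000 ⇒ V=0.0000 continue | (k=7,j=7): S=268.6203, K−S=0.0000, hold=0.0000 ⇒ V=0.0000 continue  boundary S*=75.0379
step 6: (k=6,j=0): S=67.4723, K−S=32.5477, hold=31.3699 ⇒ V=32.5477 exercise | (k=6,j=1): S=83.4517, K−S=16.5683, hold=15.6489 ⇒ V=16.5683 exercise | (k=6,j=2): S=103.2155, K−S=0.0000, hold=3.5832 ⇒ V=3.5832 continue | (k=6,j=3): S=127.6600, K−S=0.0000, hold=0.0000 ⇒ V=0.0000 continue | (k=6,j=4): S=157.8936, K−S=0.0000, hold=0.0000 ⇒ V=0.0000 continue | (k=6,j=5): S=195.2874, K−S=0.0000, hold=0.0000 ⇒ V=0.0000 continue | (k=6,j=6): S=241.5372, K−S=0.0000, hold=0.0000 ⇒ V=0.0000 continue  boundary S*=83.4517
step 5: (k=5,j=0): S=75.0379, K−S=24.9821, hold=23.8043 ⇒ V=24.9821 exercise | (k=5,j=1): S=92.8090, K−S=7.2110, hold=9.5796 ⇒ V=9.5796 continue | (k=5,j=2): S=114.7889, K−S=0.0000, hold=1.6663 ⇒ V=1.6663 continue | (k=5,j=3): S=141.9743, K−S=0.0000, hold=0.0000 ⇒ V=0.0000 continue | (k=5,j=4): S=175.5979, K−S=0.0000, hold=0.0000 ⇒ V=0.0000 continue | (k=5,j=5): S=217.1847, K−S=0.0000, hold=0.0000 ⇒ V=0.0000 continue  boundary S*=75.0379
step 4: (k=4,j=0): S=83.4517, K−S=16.5683, hold=16.6297 ⇒ V=16.6297 continue | (k=4,j=1): S=103.2155, K−S=0.0000, hold=5.3268 ⇒ V=5.3268 continue | (k=4,j=2): S=127.6600, K−S=0.0000, hold=0.7749 ⇒ V=0.7749 continue | (k=4,j=3): S=157.8936, K−S=0.0000, hold=0.0000 ⇒ V=0.0000 continue | (k=4,j=4): S=195.2874, K−S=0.0000, hold=0.0000 ⇒ V=0.0000 continue  boundary S*=-
step 3: (k=3,j=0): S=92.8090, K−S=7.2110, hold=10.5204 ⇒ V=10.5204 continue | (k=3,j=1): S=114.7889, K−S=0.0000, hold=2.8826 ⇒ V=2.8826 continue | (k=3,j=2): S=141.9743, K−S=0.0000, hold=0.3604 ⇒ V=0.3604 continue | (k=3,j=3): S=175.5979, K−S=0.0000, hold=0.0000 ⇒ V=0.0000 continue  boundary S*=-
step 2: (k=2,j=0): S=103.2155, K−S=0.0000, hold=6.4006 ⇒ V=6.4006 continue | (k=2,j=1): S=127.6600, K−S=0.0000, hold=1.5291 ⇒ V=1.5291 continue | (k=2,j=2): S=157.8936, K−S=0.0000, hold=0.1676 ⇒ V=0.1676 continue  boundary S*=-
step 1: (k=1,j=0): S=114.7889, K−S=0.0000, hold=3.7766 ⇒ V=3.7766 continue | (k=1,j=1): S=141.9743, K−S=0.0000, hold=0.7988 ⇒ V=0.7988 continue  boundary S*=-
step 0: (k=0,j=0): S=127.6600, K−S=0.0000, hold=2.1742 ⇒ V=2.1742 continue  boundary S*=-

price = 2.1742
boundary = - - - - - 75.0379 83.4517 75.0379
tree:
2.1742
3.7766 0.7988
6.4006 1.5291 0.1676
10.5204 2.8826 0.3604 0.0000
16.6297 5.3268 0.7749 0.0000 0.0000
24.9821 9.5796 1.6663 0.0000 0.0000 0.0000
32.5477 16.5683 3.5832 0.0000 0.0000 0.0000 0.0000
39.3504 24.9821 7.7050 0.0000 0.0000 0.0000 0.0000 0.0000
45.4673 32.5477 16.5683 0.0000 0.0000 0.0000 0.0000 0.0000 0.0000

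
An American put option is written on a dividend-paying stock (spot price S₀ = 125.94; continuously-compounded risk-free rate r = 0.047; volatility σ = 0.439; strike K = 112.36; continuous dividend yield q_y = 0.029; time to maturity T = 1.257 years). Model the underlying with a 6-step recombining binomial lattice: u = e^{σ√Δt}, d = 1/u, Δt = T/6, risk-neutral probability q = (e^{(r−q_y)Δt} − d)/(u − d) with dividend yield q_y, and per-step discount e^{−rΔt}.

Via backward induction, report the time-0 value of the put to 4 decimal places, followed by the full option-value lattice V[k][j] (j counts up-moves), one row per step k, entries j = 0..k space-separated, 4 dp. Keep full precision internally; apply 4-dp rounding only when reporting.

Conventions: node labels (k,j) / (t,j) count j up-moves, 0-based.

Δt=0.20950  u=1.22255  d=0.81797  q=0.45927  discount=0.99020
step 6 (expiry): payoffs max(K−S,0) = 74.6399 55.9829 28.0977 0.0000 0.0000 0.0000 0.0000
k=5: (k=5,j=0): S=46.1145, K−S=66.2455, hold=65.4239 ⇒ V=66.2455 exercise | (k=5,j=1): S=68.9236, K−S=43.4364, hold=42.7529 ⇒ V=43.4364 exercise | (k=5,j=2): S=103.0145, K−S=9.3455, hold=15.0443 ⇒ V=15.0443 continue | (k=5,j=3): S=153.9674, K−S=0.0000, hold=0.0000 ⇒ V=0.0000 continue | (k=5,j=4): S=230.1225, K−S=0.0000, hold=0.0000 ⇒ V=0.0000 continue | (k=5,j=5): S=343.9454, K−S=0.0000, hold=0.0000 ⇒ V=0.0000 continue
k=4: (k=4,j=0): S=56.3771, K−S=55.9829, hold=55.2234 ⇒ V=55.9829 exercise | (k=4,j=1): S=84.2623, K−S=28.0977, hold=30.0988 ⇒ V=30.0988 continue | (k=4,j=2): S=125.9400, K−S=0.0000, hold=8.0552 ⇒ V=8.0552 continue | (k=4,j=3): S=188.2322, K−S=0.0000, hold=0.0000 ⇒ V=0.0000 continue | (k=4,j=4): S=281.3353, K−S=0.0000, hold=0.0000 ⇒ V=0.0000 continue
k=3: (k=3,j=0): S=68.9236, K−S=43.4364, hold=43.6630 ⇒ V=43.6630 continue | (k=3,j=1): S=103.0145, K−S=9.3455, hold=19.7791 ⇒ V=19.7791 continue | (k=3,j=2): S=153.9674, K−S=0.0000, hold=4.3130 ⇒ V=4.3130 continue | (k=3,j=3): S=230.1225, K−S=0.0000, hold=0.0000 ⇒ V=0.0000 continue
k=2: (k=2,j=0): S=84.2623, K−S=28.0977, hold=32.3734 ⇒ V=32.3734 continue | (k=2,j=1): S=125.9400, K−S=0.0000, hold=12.5517 ⇒ V=12.5517 continue | (k=2,j=2): S=188.2322, K−S=0.0000, hold=2.3093 ⇒ V=2.3093 continue
k=1: (k=1,j=0): S=103.0145, K−S=9.3455, hold=23.0418 ⇒ V=23.0418 continue | (k=1,j=1): S=153.9674, K−S=0.0000, hold=7.7707 ⇒ V=7.7707 continue
k=0: (k=0,j=0): S=125.9400, K−S=0.0000, hold=15.8712 ⇒ V=15.8712 continue

price = 15.8712
tree:
15.8712
23.0418 7.7707
32.3734 12.5517 2.3093
43.6630 19.7791 4.3130 0.0000
55.9829 30.0988 8.0552 0.0000 0.0000
66.2455 43.4364 15.0443 0.0000 0.0000 0.0000
74.6399 55.9829 28.0977 0.0000 0.0000 0.0000 0.0000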